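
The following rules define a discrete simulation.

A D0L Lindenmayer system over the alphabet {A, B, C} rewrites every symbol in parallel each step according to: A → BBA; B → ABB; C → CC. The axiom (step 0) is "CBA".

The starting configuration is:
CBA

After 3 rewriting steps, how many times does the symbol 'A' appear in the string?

18

gen 0: CBA
gen 1: CCABBBBA
gen 2: CCCCBBAABBABBABBABBBBA
gen 3: CCCCCCCCABBABBBBABBAABBABBBBAABBABBBBAABBABBBBAABBABBABBABBBBA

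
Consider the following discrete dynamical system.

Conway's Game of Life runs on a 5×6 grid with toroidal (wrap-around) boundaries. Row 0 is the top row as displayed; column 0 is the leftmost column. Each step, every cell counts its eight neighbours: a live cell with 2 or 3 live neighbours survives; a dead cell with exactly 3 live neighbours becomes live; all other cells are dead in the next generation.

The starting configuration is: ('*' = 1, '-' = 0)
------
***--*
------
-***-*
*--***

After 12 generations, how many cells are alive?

2

gen 0: ------
***--*
------
-***-*
*--***
gen 1: --**--
**----
---***
-***-*
**-*-*
gen 2: ---***
**---*
---*-*
-*----
-----*
gen 3: ------
--**--
-**-**
*---*-
*----*
gen 4: ------
-****-
***-**
---**-
*----*
gen 5: ******
----*-
*-----
--**--
----**
gen 6: ***---
--*-*-
---*--
---***
------
gen 7: -***--
--*---
--*--*
---**-
******
gen 8: -----*
------
--*-*-
------
*----*
gen 9: *----*
------
------
-----*
*----*
gen 10: *----*
------
------
*----*
----*-
gen 11: -----*
------
------
-----*
----*-
gen 12: ------
------
------
------
----**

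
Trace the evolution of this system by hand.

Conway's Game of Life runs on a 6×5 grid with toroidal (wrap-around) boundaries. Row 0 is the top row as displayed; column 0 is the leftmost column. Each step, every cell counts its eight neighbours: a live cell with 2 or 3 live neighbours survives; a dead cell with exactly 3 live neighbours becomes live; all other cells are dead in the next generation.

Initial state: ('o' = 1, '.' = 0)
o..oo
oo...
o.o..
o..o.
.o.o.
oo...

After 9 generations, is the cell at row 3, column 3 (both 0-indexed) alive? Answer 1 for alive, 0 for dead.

0

[0] o..oo
oo...
o.o..
o..o.
.o.o.
oo...
[1] ..o..
..oo.
o.o..
o..o.
.o...
.o.o.
[2] .o...
..oo.
..o..
o.o.o
oo..o
.o...
[3] .o...
.ooo.
..o.o
..o.o
..ooo
.oo..
[4] o..o.
oo.o.
o...o
ooo.o
o...o
oo...
[5] .....
.ooo.
.....
.....
..oo.
.o...
[6] .o...
..o..
..o..
.....
..o..
..o..
[7] .oo..
.oo..
.....
.....
.....
.oo..
[8] o..o.
.oo..
.....
.....
.....
.oo..
[9] o..o.
.oo..
.....
.....
.....
.oo..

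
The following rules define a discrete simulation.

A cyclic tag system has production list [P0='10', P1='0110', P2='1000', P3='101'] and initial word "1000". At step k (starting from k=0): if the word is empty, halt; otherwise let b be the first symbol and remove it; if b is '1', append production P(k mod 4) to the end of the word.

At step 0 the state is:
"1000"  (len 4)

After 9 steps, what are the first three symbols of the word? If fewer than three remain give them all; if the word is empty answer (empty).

t=0: "1000"  (len 4)
t=1: "00010"  (len 5)
t=2: "0010"  (len 4)
t=3: "010"  (len 3)
t=4: "10"  (len 2)
t=5: "010"  (len 3)
t=6: "10"  (len 2)
t=7: "01000"  (len 5)
t=8: "1000"  (len 4)
t=9: "00010"  (len 5)

000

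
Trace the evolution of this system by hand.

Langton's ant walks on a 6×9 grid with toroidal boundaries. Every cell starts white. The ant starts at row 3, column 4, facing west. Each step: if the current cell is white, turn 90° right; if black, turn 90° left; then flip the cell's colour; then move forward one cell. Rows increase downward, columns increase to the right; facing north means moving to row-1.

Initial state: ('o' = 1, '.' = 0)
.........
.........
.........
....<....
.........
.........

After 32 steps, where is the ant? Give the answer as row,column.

0) .........
.........
.........
....<....
.........
.........
1) .........
.........
....^....
....o....
.........
.........
2) .........
.........
....o>...
....o....
.........
.........
3) .........
.........
....oo...
....ov...
.........
.........
4) .........
.........
....oo...
....<o...
.........
.........
5) .........
.........
....oo...
.....o...
....v....
.........
6) .........
.........
....oo...
.....o...
...<o....
.........
7) .........
.........
....oo...
...^.o...
...oo....
.........
8) .........
.........
....oo...
...o>o...
...oo....
.........
9) .........
.........
....oo...
...ooo...
...ov....
.........
10) .........
.........
....oo...
...ooo...
...o.>...
.........
11) .........
.........
....oo...
...ooo...
...o.o...
.....v...
12) .........
.........
....oo...
...ooo...
...o.o...
....<o...
13) .........
.........
....oo...
...ooo...
...o^o...
....oo...
14) .........
.........
....oo...
...ooo...
...oo>...
....oo...
15) .........
.........
....oo...
...oo^...
...oo....
....oo...
16) .........
.........
....oo...
...o<....
...oo....
....oo...
17) .........
.........
....oo...
...o.....
...ov....
....oo...
18) .........
.........
....oo...
...o.....
...o.>...
....oo...
19) .........
.........
....oo...
...o.....
...o.o...
....ov...
20) .........
.........
....oo...
...o.....
...o.o...
....o.>..
21) ......v..
.........
....oo...
...o.....
...o.o...
....o.o..
22) .....<o..
.........
....oo...
...o.....
...o.o...
....o.o..
23) .....oo..
.........
....oo...
...o.....
...o.o...
....o^o..
24) .....oo..
.........
....oo...
...o.....
...o.o...
....oo>..
25) .....oo..
.........
....oo...
...o.....
...o.o^..
....oo...
26) .....oo..
.........
....oo...
...o.....
...o.oo>.
....oo...
27) .....oo..
.........
....oo...
...o.....
...o.ooo.
....oo.v.
28) .....oo..
.........
....oo...
...o.....
...o.ooo.
....oo<o.
29) .....oo..
.........
....oo...
...o.....
...o.o^o.
....oooo.
30) .....oo..
.........
....oo...
...o.....
...o.<.o.
....oooo.
31) .....oo..
.........
....oo...
...o.....
...o...o.
....ovoo.
32) .....oo..
.........
....oo...
...o.....
...o...o.
....o.>o.

5,6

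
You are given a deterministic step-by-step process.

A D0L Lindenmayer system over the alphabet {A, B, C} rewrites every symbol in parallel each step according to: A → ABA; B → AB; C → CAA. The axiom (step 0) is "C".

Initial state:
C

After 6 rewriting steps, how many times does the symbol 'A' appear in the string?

0) C
1) CAA
2) CAAABAABA
3) CAAABAABAABAABABAABAABABA
4) CAAABAABAABAABABAABAABABAABAABABAABAABABAABABAABAABABAABAABABAABABA
5) CAAABAABAABAABABAABAABABAABAABABAABAABABAABABAABAABABAABAA…ABAABAABABAABAABABAABABAABAABABAABAABABAABABAABAABABAABABA  (len 177)
6) CAAABAABAABAABABAABAABABAABAABABAABAABABAABABAABAABABAABAA…AABABAABABAABAABABAABABAABAABABAABAABABAABABAABAABABAABABA  (len 465)

288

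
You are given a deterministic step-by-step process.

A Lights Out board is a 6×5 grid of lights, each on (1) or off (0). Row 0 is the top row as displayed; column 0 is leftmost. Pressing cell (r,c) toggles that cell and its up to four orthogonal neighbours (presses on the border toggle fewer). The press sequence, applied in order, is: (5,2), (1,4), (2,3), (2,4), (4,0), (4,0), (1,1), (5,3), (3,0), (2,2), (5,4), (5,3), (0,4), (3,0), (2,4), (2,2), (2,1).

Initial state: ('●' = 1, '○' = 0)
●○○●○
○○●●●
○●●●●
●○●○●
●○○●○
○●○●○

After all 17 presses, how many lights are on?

gen 0: ●○○●○
○○●●●
○●●●●
●○●○●
●○○●○
○●○●○
gen 1: ●○○●○
○○●●●
○●●●●
●○●○●
●○●●○
○○●○○
gen 2: ●○○●●
○○●○○
○●●●○
●○●○●
●○●●○
○○●○○
gen 3: ●○○●●
○○●●○
○●○○●
●○●●●
●○●●○
○○●○○
gen 4: ●○○●●
○○●●●
○●○●○
●○●●○
●○●●○
○○●○○
gen 5: ●○○●●
○○●●●
○●○●○
○○●●○
○●●●○
●○●○○
gen 6: ●○○●●
○○●●●
○●○●○
●○●●○
●○●●○
○○●○○
gen 7: ●●○●●
●●○●●
○○○●○
●○●●○
●○●●○
○○●○○
gen 8: ●●○●●
●●○●●
○○○●○
●○●●○
●○●○○
○○○●●
gen 9: ●●○●●
●●○●●
●○○●○
○●●●○
○○●○○
○○○●●
gen 10: ●●○●●
●●●●●
●●●○○
○●○●○
○○●○○
○○○●●
gen 11: ●●○●●
●●●●●
●●●○○
○●○●○
○○●○●
○○○○○
gen 12: ●●○●●
●●●●●
●●●○○
○●○●○
○○●●●
○○●●●
gen 13: ●●○○○
●●●●○
●●●○○
○●○●○
○○●●●
○○●●●
gen 14: ●●○○○
●●●●○
○●●○○
●○○●○
●○●●●
○○●●●
gen 15: ●●○○○
●●●●●
○●●●●
●○○●●
●○●●●
○○●●●
gen 16: ●●○○○
●●○●●
○○○○●
●○●●●
●○●●●
○○●●●
gen 17: ●●○○○
●○○●●
●●●○●
●●●●●
●○●●●
○○●●●

21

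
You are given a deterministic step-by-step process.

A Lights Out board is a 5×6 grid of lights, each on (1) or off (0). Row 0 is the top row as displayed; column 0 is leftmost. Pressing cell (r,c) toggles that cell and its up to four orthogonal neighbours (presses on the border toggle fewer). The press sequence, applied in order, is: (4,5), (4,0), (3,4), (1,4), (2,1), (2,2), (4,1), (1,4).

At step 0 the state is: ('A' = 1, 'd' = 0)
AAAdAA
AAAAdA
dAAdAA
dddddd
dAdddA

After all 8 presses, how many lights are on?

19

step 0: AAAdAA
AAAAdA
dAAdAA
dddddd
dAdddA
step 1: AAAdAA
AAAAdA
dAAdAA
dddddA
dAddAd
step 2: AAAdAA
AAAAdA
dAAdAA
AddddA
AdddAd
step 3: AAAdAA
AAAAdA
dAAddA
AddAAd
Addddd
step 4: AAAddA
AAAdAd
dAAdAA
AddAAd
Addddd
step 5: AAAddA
AdAdAd
AdddAA
AAdAAd
Addddd
step 6: AAAddA
AdddAd
AAAAAA
AAAAAd
Addddd
step 7: AAAddA
AdddAd
AAAAAA
AdAAAd
dAAddd
step 8: AAAdAA
AddAdA
AAAAdA
AdAAAd
dAAddd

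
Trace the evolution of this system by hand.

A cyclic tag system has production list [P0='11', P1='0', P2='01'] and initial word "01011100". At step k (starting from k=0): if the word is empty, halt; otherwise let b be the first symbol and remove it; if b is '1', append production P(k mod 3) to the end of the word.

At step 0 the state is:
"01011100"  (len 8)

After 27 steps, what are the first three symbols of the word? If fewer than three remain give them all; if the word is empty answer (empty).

110

0) "01011100"  (len 8)
1) "1011100"  (len 7)
2) "0111000"  (len 7)
3) "111000"  (len 6)
4) "1100011"  (len 7)
5) "1000110"  (len 7)
6) "00011001"  (len 8)
7) "0011001"  (len 7)
8) "011001"  (len 6)
9) "11001"  (len 5)
10) "100111"  (len 6)
11) "001110"  (len 6)
12) "01110"  (len 5)
13) "1110"  (len 4)
14) "1100"  (len 4)
15) "10001"  (len 5)
16) "000111"  (len 6)
17) "00111"  (len 5)
18) "0111"  (len 4)
19) "111"  (len 3)
20) "110"  (len 3)
21) "1001"  (len 4)
22) "00111"  (len 5)
23) "0111"  (len 4)
24) "111"  (len 3)
25) "1111"  (len 4)
26) "1110"  (len 4)
27) "11001"  (len 5)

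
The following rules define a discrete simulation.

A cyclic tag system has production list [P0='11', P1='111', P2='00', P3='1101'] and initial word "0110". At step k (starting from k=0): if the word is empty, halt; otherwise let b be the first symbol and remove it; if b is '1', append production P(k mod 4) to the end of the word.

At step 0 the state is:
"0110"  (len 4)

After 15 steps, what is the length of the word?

15

t=0: "0110"  (len 4)
t=1: "110"  (len 3)
t=2: "10111"  (len 5)
t=3: "011100"  (len 6)
t=4: "11100"  (len 5)
t=5: "110011"  (len 6)
t=6: "10011111"  (len 8)
t=7: "001111100"  (len 9)
t=8: "01111100"  (len 8)
t=9: "1111100"  (len 7)
t=10: "111100111"  (len 9)
t=11: "1110011100"  (len 10)
t=12: "1100111001101"  (len 13)
t=13: "10011100110111"  (len 14)
t=14: "0011100110111111"  (len 16)
t=15: "011100110111111"  (len 15)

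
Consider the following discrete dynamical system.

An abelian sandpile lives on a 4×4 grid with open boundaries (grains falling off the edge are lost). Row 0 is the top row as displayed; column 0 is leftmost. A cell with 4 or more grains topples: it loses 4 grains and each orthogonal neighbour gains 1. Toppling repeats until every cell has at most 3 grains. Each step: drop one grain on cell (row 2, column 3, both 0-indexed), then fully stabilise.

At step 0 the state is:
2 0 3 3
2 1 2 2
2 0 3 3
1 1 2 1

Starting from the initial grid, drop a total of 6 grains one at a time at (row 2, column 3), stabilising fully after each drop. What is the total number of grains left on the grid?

k=0  2 0 3 3
2 1 2 2
2 0 3 3
1 1 2 1
k=1  2 0 3 3
2 1 3 3
2 1 0 1
1 1 3 2
k=2  2 0 3 3
2 1 3 3
2 1 0 2
1 1 3 2
k=3  2 0 3 3
2 1 3 3
2 1 0 3
1 1 3 2
k=4  2 1 1 1
2 2 1 2
2 1 2 1
1 1 3 3
k=5  2 1 1 1
2 2 1 2
2 1 2 2
1 1 3 3
k=6  2 1 1 1
2 2 1 2
2 1 2 3
1 1 3 3

28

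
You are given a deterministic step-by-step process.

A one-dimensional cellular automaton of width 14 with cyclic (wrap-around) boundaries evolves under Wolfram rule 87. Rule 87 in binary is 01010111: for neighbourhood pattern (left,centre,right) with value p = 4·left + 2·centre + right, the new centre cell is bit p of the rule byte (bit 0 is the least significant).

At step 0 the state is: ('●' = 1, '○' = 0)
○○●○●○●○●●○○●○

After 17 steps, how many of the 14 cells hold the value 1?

10

t=0: ○○●○●○●○●●○○●○
t=1: ●●●○●○●○○●●●●●
t=2: ○○●○●○●●●○○○○○
t=3: ●●●○●○○○●●●●●●
t=4: ○○●○●●●●○○○○○○
t=5: ●●●○○○○●●●●●●●
t=6: ○○●●●●●○○○○○○○
t=7: ●●○○○○●●●●●●●●
t=8: ○●●●●●○○○○○○○○
t=9: ●○○○○●●●●●●●●●
t=10: ●●●●●○○○○○○○○○
t=11: ○○○○●●●●●●●●●●
t=12: ●●●●○○○○○○○○○●
t=13: ○○○●●●●●●●●●●○
t=14: ●●●○○○○○○○○○●●
t=15: ○○●●●●●●●●●●○○
t=16: ●●○○○○○○○○○●●●
t=17: ○●●●●●●●●●●○○○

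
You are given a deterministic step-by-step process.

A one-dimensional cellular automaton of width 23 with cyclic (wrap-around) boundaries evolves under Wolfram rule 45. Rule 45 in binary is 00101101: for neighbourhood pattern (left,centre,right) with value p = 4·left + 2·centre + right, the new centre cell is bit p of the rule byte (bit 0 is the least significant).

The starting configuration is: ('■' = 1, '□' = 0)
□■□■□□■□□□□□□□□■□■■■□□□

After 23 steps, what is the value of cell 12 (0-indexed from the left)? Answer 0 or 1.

k=0  □■□■□□■□□□□□□□□■□■■■□□□
k=1  □■■■□□■□■■■■■■□■■■□□□■■
k=2  ■■□□□□■■■□□□□□■■□□□■□■□
k=3  ■□□■■□■□□□■■■□■□□■□■■■■
k=4  □□□■□■■□■□■□□■■□□■■■□□□
k=5  ■■□■■■□■■■■□□■□□□■□□□■■
k=6  □□■■□□■■□□□□□■□■□■□■□■□
k=7  ■□■□□□■□□■■■□■■■■■■■■■□
k=8  ■■■□■□■□□■□□■■□□□□□□□□■
k=9  □□□■■■■□□■□□■□□■■■■■■□■
k=10  □■□■□□□□□■□□■□□■□□□□□■■
k=11  ■■■■□■■■□■□□■□□■□■■■□■□
k=12  ■□□□■■□□■■□□■□□■■■□□■■■
k=13  □□■□■□□□■□□□■□□■□□□□■□□
k=14  ■□■■■□■□■□■□■□□■□■■□■□■
k=15  □■■□□■■■■■■■■□□■■■□■■■■
k=16  ■■□□□■□□□□□□□□□■□□■■□□□
k=17  ■□□■□■□■■■■■■■□■□□■□□■□
k=18  ■□□■■■■■□□□□□□■■□□■□□■■
k=19  □□□■□□□□□■■■■□■□□□■□□■□
k=20  ■■□■□■■■□■□□□■■□■□■□□■□
k=21  ■□■■■■□□■■□■□■□■■■■□□■■
k=22  □■■□□□□□■□■■■■■■□□□□□■□
k=23  □■□□■■■□■■■□□□□□□■■■□■□

0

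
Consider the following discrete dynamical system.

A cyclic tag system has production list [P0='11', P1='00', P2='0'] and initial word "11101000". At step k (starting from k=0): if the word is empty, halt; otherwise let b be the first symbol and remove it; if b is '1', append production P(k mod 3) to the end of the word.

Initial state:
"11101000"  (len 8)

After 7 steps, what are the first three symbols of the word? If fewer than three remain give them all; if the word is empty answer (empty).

011

gen 0: "11101000"  (len 8)
gen 1: "110100011"  (len 9)
gen 2: "1010001100"  (len 10)
gen 3: "0100011000"  (len 10)
gen 4: "100011000"  (len 9)
gen 5: "0001100000"  (len 10)
gen 6: "001100000"  (len 9)
gen 7: "01100000"  (len 8)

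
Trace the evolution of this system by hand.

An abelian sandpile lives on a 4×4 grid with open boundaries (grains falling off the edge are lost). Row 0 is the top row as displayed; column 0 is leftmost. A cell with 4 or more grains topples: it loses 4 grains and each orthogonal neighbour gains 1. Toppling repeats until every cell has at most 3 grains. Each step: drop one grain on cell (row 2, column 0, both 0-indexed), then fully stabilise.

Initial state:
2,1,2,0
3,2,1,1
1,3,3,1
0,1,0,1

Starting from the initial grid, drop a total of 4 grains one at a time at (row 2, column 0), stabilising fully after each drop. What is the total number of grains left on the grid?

24

[0] 2,1,2,0
3,2,1,1
1,3,3,1
0,1,0,1
[1] 2,1,2,0
3,2,1,1
2,3,3,1
0,1,0,1
[2] 2,1,2,0
3,2,1,1
3,3,3,1
0,1,0,1
[3] 3,2,2,0
1,0,3,1
2,2,0,2
1,2,1,1
[4] 3,2,2,0
1,0,3,1
3,2,0,2
1,2,1,1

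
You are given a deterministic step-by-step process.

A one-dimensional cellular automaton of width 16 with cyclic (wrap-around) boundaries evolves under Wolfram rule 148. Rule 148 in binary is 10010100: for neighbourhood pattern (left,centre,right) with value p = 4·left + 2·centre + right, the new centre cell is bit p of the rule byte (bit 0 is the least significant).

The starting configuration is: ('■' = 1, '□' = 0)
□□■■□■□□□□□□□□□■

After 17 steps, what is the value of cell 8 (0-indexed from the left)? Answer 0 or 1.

gen 0: □□■■□■□□□□□□□□□■
gen 1: ■□□□□■■□□□□□□□□■
gen 2: □■□□□□□■□□□□□□□□
gen 3: □■■□□□□■■□□□□□□□
gen 4: □□□■□□□□□■□□□□□□
gen 5: □□□■■□□□□■■□□□□□
gen 6: □□□□□■□□□□□■□□□□
gen 7: □□□□□■■□□□□■■□□□
gen 8: □□□□□□□■□□□□□■□□
gen 9: □□□□□□□■■□□□□■■□
gen 10: □□□□□□□□□■□□□□□■
gen 11: ■□□□□□□□□■■□□□□■
gen 12: □■□□□□□□□□□■□□□□
gen 13: □■■□□□□□□□□■■□□□
gen 14: □□□■□□□□□□□□□■□□
gen 15: □□□■■□□□□□□□□■■□
gen 16: □□□□□■□□□□□□□□□■
gen 17: ■□□□□■■□□□□□□□□■

0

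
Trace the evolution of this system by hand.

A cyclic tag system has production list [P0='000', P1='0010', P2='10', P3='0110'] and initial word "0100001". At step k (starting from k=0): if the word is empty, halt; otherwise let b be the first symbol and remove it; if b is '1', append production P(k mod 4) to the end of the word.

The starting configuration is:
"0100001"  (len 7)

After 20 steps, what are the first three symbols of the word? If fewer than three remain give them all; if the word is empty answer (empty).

k=0  "0100001"  (len 7)
k=1  "100001"  (len 6)
k=2  "000010010"  (len 9)
k=3  "00010010"  (len 8)
k=4  "0010010"  (len 7)
k=5  "010010"  (len 6)
k=6  "10010"  (len 5)
k=7  "001010"  (len 6)
k=8  "01010"  (len 5)
k=9  "1010"  (len 4)
k=10  "0100010"  (len 7)
k=11  "100010"  (len 6)
k=12  "000100110"  (len 9)
k=13  "00100110"  (len 8)
k=14  "0100110"  (len 7)
k=15  "100110"  (len 6)
k=16  "001100110"  (len 9)
k=17  "01100110"  (len 8)
k=18  "1100110"  (len 7)
k=19  "10011010"  (len 8)
k=20  "00110100110"  (len 11)

001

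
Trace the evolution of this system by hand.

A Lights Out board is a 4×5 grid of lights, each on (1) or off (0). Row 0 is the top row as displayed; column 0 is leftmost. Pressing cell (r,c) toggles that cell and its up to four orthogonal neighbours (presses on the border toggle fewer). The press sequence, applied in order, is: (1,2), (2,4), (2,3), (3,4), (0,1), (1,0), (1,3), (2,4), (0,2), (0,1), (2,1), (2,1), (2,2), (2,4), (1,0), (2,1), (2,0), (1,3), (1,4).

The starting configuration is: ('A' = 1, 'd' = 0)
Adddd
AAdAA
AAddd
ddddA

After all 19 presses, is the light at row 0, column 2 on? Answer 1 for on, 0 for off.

step 0: Adddd
AAdAA
AAddd
ddddA
step 1: AdAdd
AdAdA
AAAdd
ddddA
step 2: AdAdd
AdAdd
AAAAA
ddddd
step 3: AdAdd
AdAAd
AAddd
dddAd
step 4: AdAdd
AdAAd
AAddA
ddddA
step 5: dAddd
AAAAd
AAddA
ddddA
step 6: AAddd
ddAAd
dAddA
ddddA
step 7: AAdAd
ddddA
dAdAA
ddddA
step 8: AAdAd
ddddd
dAddd
ddddd
step 9: AdAdd
ddAdd
dAddd
ddddd
step 10: dAddd
dAAdd
dAddd
ddddd
step 11: dAddd
ddAdd
AdAdd
dAddd
step 12: dAddd
dAAdd
dAddd
ddddd
step 13: dAddd
dAddd
ddAAd
ddAdd
step 14: dAddd
dAddA
ddAdA
ddAdA
step 15: AAddd
AdddA
AdAdA
ddAdA
step 16: AAddd
AAddA
dAddA
dAAdA
step 17: AAddd
dAddA
AdddA
AAAdA
step 18: AAdAd
dAAAd
AddAA
AAAdA
step 19: AAdAA
dAAdA
AddAd
AAAdA

0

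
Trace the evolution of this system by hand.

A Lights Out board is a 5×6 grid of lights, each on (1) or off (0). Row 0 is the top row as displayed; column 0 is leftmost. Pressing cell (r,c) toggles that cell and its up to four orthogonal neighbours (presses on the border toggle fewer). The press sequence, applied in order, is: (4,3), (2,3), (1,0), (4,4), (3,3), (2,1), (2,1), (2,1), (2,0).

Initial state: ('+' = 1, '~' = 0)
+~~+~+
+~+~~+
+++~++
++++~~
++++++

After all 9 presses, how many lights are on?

step 0: +~~+~+
+~+~~+
+++~++
++++~~
++++++
step 1: +~~+~+
+~+~~+
+++~++
+++~~~
++~~~+
step 2: +~~+~+
+~++~+
++~+~+
++++~~
++~~~+
step 3: ~~~+~+
~+++~+
~+~+~+
++++~~
++~~~+
step 4: ~~~+~+
~+++~+
~+~+~+
+++++~
++~++~
step 5: ~~~+~+
~+++~+
~+~~~+
++~~~~
++~~+~
step 6: ~~~+~+
~~++~+
+~+~~+
+~~~~~
++~~+~
step 7: ~~~+~+
~+++~+
~+~~~+
++~~~~
++~~+~
step 8: ~~~+~+
~~++~+
+~+~~+
+~~~~~
++~~+~
step 9: ~~~+~+
+~++~+
~++~~+
~~~~~~
++~~+~

12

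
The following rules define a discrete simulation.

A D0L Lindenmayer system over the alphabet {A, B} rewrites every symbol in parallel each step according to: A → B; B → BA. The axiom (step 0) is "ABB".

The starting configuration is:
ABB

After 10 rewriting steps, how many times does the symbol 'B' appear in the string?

k=0  ABB
k=1  BBABA
k=2  BABABBAB
k=3  BABBABBABABBA
k=4  BABBABABBABABBABBABAB
k=5  BABBABABBABBABABBABBABABBABABBABBA
k=6  BABBABABBABBABABBABABBABBABABBABABBABBABABBABBABABBABAB
k=7  BABBABABBABBABABBABABBABBABABBABBABABBABABBABBABABBABBABABBABABBABBABABBABABBABBABABBABBA
k=8  BABBABABBABBABABBABABBABBABABBABBABABBABABBABBABABBABABBAB…BABBABBABABBABBABABBABABBABBABABBABBABABBABABBABBABABBABAB  (len 144)
k=9  BABBABABBABBABABBABABBABBABABBABBABABBABABBABBABABBABABBAB…BBABABBABABBABBABABBABABBABBABABBABBABABBABABBABBABABBABBA  (len 233)
k=10  BABBABABBABBABABBABABBABBABABBABBABABBABABBABBABABBABABBAB…BBABABBABABBABBABABBABABBABBABABBABBABABBABABBABBABABBABAB  (len 377)

233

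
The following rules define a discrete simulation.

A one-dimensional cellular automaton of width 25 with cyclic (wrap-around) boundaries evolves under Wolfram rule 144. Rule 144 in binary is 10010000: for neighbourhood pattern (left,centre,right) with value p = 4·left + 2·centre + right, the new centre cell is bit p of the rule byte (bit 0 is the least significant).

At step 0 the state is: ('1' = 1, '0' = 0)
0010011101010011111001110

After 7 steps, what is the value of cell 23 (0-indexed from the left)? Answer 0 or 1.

t=0: 0010011101010011111001110
t=1: 0001001000001001110100101
t=2: 1000100100000100100010000
t=3: 0100010010000010010001000
t=4: 0010001001000001001000100
t=5: 0001000100100000100100010
t=6: 0000100010010000010010001
t=7: 1000010001001000001001000

0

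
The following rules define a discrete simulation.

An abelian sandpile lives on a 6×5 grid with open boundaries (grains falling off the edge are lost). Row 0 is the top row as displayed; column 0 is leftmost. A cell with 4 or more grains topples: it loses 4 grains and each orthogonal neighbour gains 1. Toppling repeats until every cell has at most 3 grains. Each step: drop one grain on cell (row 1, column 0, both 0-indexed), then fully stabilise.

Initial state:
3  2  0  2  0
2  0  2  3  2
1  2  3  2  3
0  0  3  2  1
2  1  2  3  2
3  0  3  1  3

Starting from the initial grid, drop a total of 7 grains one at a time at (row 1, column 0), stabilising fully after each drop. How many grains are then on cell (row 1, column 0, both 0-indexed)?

2

k=0  3  2  0  2  0
2  0  2  3  2
1  2  3  2  3
0  0  3  2  1
2  1  2  3  2
3  0  3  1  3
k=1  3  2  0  2  0
3  0  2  3  2
1  2  3  2  3
0  0  3  2  1
2  1  2  3  2
3  0  3  1  3
k=2  0  3  0  2  0
1  1  2  3  2
2  2  3  2  3
0  0  3  2  1
2  1  2  3  2
3  0  3  1  3
k=3  0  3  0  2  0
2  1  2  3  2
2  2  3  2  3
0  0  3  2  1
2  1  2  3  2
3  0  3  1  3
k=4  0  3  0  2  0
3  1  2  3  2
2  2  3  2  3
0  0  3  2  1
2  1  2  3  2
3  0  3  1  3
k=5  1  3  0  2  0
0  2  2  3  2
3  2  3  2  3
0  0  3  2  1
2  1  2  3  2
3  0  3  1  3
k=6  1  3  0  2  0
1  2  2  3  2
3  2  3  2  3
0  0  3  2  1
2  1  2  3  2
3  0  3  1  3
k=7  1  3  0  2  0
2  2  2  3  2
3  2  3  2  3
0  0  3  2  1
2  1  2  3  2
3  0  3  1  3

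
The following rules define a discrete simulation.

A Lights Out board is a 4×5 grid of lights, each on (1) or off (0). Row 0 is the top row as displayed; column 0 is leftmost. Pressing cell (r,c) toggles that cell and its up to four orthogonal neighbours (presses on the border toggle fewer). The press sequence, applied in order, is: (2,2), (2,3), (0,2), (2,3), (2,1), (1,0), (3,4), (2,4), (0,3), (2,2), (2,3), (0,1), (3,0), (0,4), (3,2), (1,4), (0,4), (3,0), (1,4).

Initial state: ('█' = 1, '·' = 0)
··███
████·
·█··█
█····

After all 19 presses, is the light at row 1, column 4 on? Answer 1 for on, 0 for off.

1

gen 0: ··███
████·
·█··█
█····
gen 1: ··███
██·█·
··███
█·█··
gen 2: ··███
██···
·····
█·██·
gen 3: ·█··█
███··
·····
█·██·
gen 4: ·█··█
████·
··███
█·█··
gen 5: ·█··█
█·██·
██·██
███··
gen 6: ██··█
·███·
·█·██
███··
gen 7: ██··█
·███·
·█·█·
█████
gen 8: ██··█
·████
·█··█
████·
gen 9: ████·
·██·█
·█··█
████·
gen 10: ████·
·█··█
··███
██·█·
gen 11: ████·
·█·██
·····
██···
gen 12: ···█·
···██
·····
██···
gen 13: ···█·
···██
█····
·····
gen 14: ····█
···█·
█····
·····
gen 15: ····█
···█·
█·█··
·███·
gen 16: ·····
····█
█·█·█
·███·
gen 17: ···██
·····
█·█·█
·███·
gen 18: ···██
·····
··█·█
█·██·
gen 19: ···█·
···██
··█··
█·██·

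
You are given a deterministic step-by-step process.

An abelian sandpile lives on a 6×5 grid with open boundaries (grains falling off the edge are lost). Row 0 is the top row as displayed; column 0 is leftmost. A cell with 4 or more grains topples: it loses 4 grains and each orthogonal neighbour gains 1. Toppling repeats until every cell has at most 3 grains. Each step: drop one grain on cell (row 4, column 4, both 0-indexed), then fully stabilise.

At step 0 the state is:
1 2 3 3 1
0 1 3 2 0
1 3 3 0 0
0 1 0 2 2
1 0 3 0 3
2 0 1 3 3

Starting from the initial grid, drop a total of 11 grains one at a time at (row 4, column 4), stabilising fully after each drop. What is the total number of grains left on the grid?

45

step 0: 1 2 3 3 1
0 1 3 2 0
1 3 3 0 0
0 1 0 2 2
1 0 3 0 3
2 0 1 3 3
step 1: 1 2 3 3 1
0 1 3 2 0
1 3 3 0 0
0 1 0 2 3
1 0 3 2 1
2 0 2 0 1
step 2: 1 2 3 3 1
0 1 3 2 0
1 3 3 0 0
0 1 0 2 3
1 0 3 2 2
2 0 2 0 1
step 3: 1 2 3 3 1
0 1 3 2 0
1 3 3 0 0
0 1 0 2 3
1 0 3 2 3
2 0 2 0 1
step 4: 1 2 3 3 1
0 1 3 2 0
1 3 3 0 1
0 1 0 3 0
1 0 3 3 1
2 0 2 0 2
step 5: 1 2 3 3 1
0 1 3 2 0
1 3 3 0 1
0 1 0 3 0
1 0 3 3 2
2 0 2 0 2
step 6: 1 2 3 3 1
0 1 3 2 0
1 3 3 0 1
0 1 0 3 0
1 0 3 3 3
2 0 2 0 2
step 7: 1 2 3 3 1
0 1 3 2 0
1 3 3 1 1
0 1 2 0 2
1 1 0 2 1
2 0 3 1 3
step 8: 1 2 3 3 1
0 1 3 2 0
1 3 3 1 1
0 1 2 0 2
1 1 0 2 2
2 0 3 1 3
step 9: 1 2 3 3 1
0 1 3 2 0
1 3 3 1 1
0 1 2 0 2
1 1 0 2 3
2 0 3 1 3
step 10: 1 2 3 3 1
0 1 3 2 0
1 3 3 1 1
0 1 2 0 3
1 1 0 3 1
2 0 3 2 0
step 11: 1 2 3 3 1
0 1 3 2 0
1 3 3 1 1
0 1 2 0 3
1 1 0 3 2
2 0 3 2 0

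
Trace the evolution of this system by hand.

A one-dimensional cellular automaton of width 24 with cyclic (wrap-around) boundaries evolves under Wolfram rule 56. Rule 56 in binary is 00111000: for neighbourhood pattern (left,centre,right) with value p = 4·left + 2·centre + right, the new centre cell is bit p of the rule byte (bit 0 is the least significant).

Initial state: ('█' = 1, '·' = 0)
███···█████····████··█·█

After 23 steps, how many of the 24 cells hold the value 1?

7

k=0  ███···█████····████··█·█
k=1  ···█··█····█···█···█··██
k=2  █···█··█····█···█···█·█·
k=3  ·█···█··█····█···█···█·█
k=4  █·█···█··█····█···█···█·
k=5  ·█·█···█··█····█···█···█
k=6  █·█·█···█··█····█···█···
k=7  ·█·█·█···█··█····█···█··
k=8  ··█·█·█···█··█····█···█·
k=9  ···█·█·█···█··█····█···█
k=10  █···█·█·█···█··█····█···
k=11  ·█···█·█·█···█··█····█··
k=12  ··█···█·█·█···█··█····█·
k=13  ···█···█·█·█···█··█····█
k=14  █···█···█·█·█···█··█····
k=15  ·█···█···█·█·█···█··█···
k=16  ··█···█···█·█·█···█··█··
k=17  ···█···█···█·█·█···█··█·
k=18  ····█···█···█·█·█···█··█
k=19  █····█···█···█·█·█···█··
k=20  ·█····█···█···█·█·█···█·
k=21  ··█····█···█···█·█·█···█
k=22  █··█····█···█···█·█·█···
k=23  ·█··█····█···█···█·█·█··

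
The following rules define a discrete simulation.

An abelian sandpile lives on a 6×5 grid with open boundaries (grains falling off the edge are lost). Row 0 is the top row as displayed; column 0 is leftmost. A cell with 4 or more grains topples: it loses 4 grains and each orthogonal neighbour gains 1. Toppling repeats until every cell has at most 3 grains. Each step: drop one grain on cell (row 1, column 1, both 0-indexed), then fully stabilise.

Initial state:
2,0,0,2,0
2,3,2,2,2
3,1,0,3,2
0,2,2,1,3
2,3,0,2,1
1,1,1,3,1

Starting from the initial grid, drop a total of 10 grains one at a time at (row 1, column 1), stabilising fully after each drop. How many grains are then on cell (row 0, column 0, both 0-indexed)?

0) 2,0,0,2,0
2,3,2,2,2
3,1,0,3,2
0,2,2,1,3
2,3,0,2,1
1,1,1,3,1
1) 2,1,0,2,0
3,0,3,2,2
3,2,0,3,2
0,2,2,1,3
2,3,0,2,1
1,1,1,3,1
2) 2,1,0,2,0
3,1,3,2,2
3,2,0,3,2
0,2,2,1,3
2,3,0,2,1
1,1,1,3,1
3) 2,1,0,2,0
3,2,3,2,2
3,2,0,3,2
0,2,2,1,3
2,3,0,2,1
1,1,1,3,1
4) 2,1,0,2,0
3,3,3,2,2
3,2,0,3,2
0,2,2,1,3
2,3,0,2,1
1,1,1,3,1
5) 3,2,1,2,0
1,3,0,3,2
1,0,2,3,2
1,3,2,1,3
2,3,0,2,1
1,1,1,3,1
6) 3,3,1,2,0
2,0,1,3,2
1,1,2,3,2
1,3,2,1,3
2,3,0,2,1
1,1,1,3,1
7) 3,3,1,2,0
2,1,1,3,2
1,1,2,3,2
1,3,2,1,3
2,3,0,2,1
1,1,1,3,1
8) 3,3,1,2,0
2,2,1,3,2
1,1,2,3,2
1,3,2,1,3
2,3,0,2,1
1,1,1,3,1
9) 3,3,1,2,0
2,3,1,3,2
1,1,2,3,2
1,3,2,1,3
2,3,0,2,1
1,1,1,3,1
10) 1,1,2,2,0
0,2,2,3,2
2,2,2,3,2
1,3,2,1,3
2,3,0,2,1
1,1,1,3,1

1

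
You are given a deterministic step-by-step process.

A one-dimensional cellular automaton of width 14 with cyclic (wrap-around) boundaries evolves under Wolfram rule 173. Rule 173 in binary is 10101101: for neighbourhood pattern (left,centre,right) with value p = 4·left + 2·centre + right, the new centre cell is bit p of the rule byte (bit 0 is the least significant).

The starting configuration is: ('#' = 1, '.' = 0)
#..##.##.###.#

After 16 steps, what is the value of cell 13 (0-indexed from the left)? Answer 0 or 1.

0

gen 0: #..##.##.###.#
gen 1: ...#.##.###.##
gen 2: .#.###.###.##.
gen 3: .####.###.##..
gen 4: .###.###.##..#
gen 5: ###.###.##...#
gen 6: ##.###.##..#.#
gen 7: #.###.##...###
gen 8: .###.##..#.###
gen 9: ###.##...####.
gen 10: ##.##..#.###.#
gen 11: #.##...####.##
gen 12: .##..#.###.###
gen 13: ##...####.###.
gen 14: #..#.###.###.#
gen 15: ...####.###.##
gen 16: .#.###.###.##.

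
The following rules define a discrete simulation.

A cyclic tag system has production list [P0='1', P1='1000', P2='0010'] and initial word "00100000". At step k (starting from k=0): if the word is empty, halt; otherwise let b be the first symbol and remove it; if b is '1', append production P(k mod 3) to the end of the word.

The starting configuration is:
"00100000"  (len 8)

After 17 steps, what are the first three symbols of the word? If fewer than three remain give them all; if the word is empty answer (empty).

step 0: "00100000"  (len 8)
step 1: "0100000"  (len 7)
step 2: "100000"  (len 6)
step 3: "000000010"  (len 9)
step 4: "00000010"  (len 8)
step 5: "0000010"  (len 7)
step 6: "000010"  (len 6)
step 7: "00010"  (len 5)
step 8: "0010"  (len 4)
step 9: "010"  (len 3)
step 10: "10"  (len 2)
step 11: "01000"  (len 5)
step 12: "1000"  (len 4)
step 13: "0001"  (len 4)
step 14: "001"  (len 3)
step 15: "01"  (len 2)
step 16: "1"  (len 1)
step 17: "1000"  (len 4)

100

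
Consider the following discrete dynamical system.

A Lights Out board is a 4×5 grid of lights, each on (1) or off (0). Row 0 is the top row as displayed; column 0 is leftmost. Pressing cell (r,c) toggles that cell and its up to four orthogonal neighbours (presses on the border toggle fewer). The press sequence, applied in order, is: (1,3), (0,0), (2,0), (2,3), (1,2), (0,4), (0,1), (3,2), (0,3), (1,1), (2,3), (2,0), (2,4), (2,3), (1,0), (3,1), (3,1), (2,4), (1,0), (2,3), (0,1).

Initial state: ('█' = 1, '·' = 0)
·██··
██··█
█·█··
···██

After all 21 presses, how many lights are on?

16

0) ·██··
██··█
█·█··
···██
1) ·███·
████·
█·██·
···██
2) █·██·
·███·
█·██·
···██
3) █·██·
████·
·███·
█··██
4) █·██·
███··
·█··█
█···█
5) █··█·
█··█·
·██·█
█···█
6) █···█
█··██
·██·█
█···█
7) ·██·█
██·██
·██·█
█···█
8) ·██·█
██·██
·█··█
█████
9) ·█·█·
██··█
·█··█
█████
10) ···█·
··█·█
····█
█████
11) ···█·
··███
··██·
███·█
12) ···█·
█·███
████·
·██·█
13) ···█·
█·██·
███·█
·██··
14) ···█·
█·█··
██·█·
·███·
15) █··█·
·██··
·█·█·
·███·
16) █··█·
·██··
···█·
█··█·
17) █··█·
·██··
·█·█·
·███·
18) █··█·
·██·█
·█··█
·████
19) ···█·
█·█·█
██··█
·████
20) ···█·
█·███
████·
·██·█
21) ████·
█████
████·
·██·█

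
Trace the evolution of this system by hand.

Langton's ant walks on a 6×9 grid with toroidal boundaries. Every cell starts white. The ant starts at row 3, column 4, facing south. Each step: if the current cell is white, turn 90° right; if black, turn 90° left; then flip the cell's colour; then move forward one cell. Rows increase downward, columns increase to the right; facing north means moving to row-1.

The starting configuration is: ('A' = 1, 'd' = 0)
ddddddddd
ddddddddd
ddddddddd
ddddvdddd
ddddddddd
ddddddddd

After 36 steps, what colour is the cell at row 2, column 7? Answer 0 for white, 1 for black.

1

gen 0: ddddddddd
ddddddddd
ddddddddd
ddddvdddd
ddddddddd
ddddddddd
gen 1: ddddddddd
ddddddddd
ddddddddd
ddd<Adddd
ddddddddd
ddddddddd
gen 2: ddddddddd
ddddddddd
ddd^ddddd
dddAAdddd
ddddddddd
ddddddddd
gen 3: ddddddddd
ddddddddd
dddA>dddd
dddAAdddd
ddddddddd
ddddddddd
gen 4: ddddddddd
ddddddddd
dddAAdddd
dddAvdddd
ddddddddd
ddddddddd
gen 5: ddddddddd
ddddddddd
dddAAdddd
dddAd>ddd
ddddddddd
ddddddddd
gen 6: ddddddddd
ddddddddd
dddAAdddd
dddAdAddd
dddddvddd
ddddddddd
gen 7: ddddddddd
ddddddddd
dddAAdddd
dddAdAddd
dddd<Addd
ddddddddd
gen 8: ddddddddd
ddddddddd
dddAAdddd
dddA^Addd
ddddAAddd
ddddddddd
gen 9: ddddddddd
ddddddddd
dddAAdddd
dddAA>ddd
ddddAAddd
ddddddddd
gen 10: ddddddddd
ddddddddd
dddAA^ddd
dddAAdddd
ddddAAddd
ddddddddd
gen 11: ddddddddd
ddddddddd
dddAAA>dd
dddAAdddd
ddddAAddd
ddddddddd
gen 12: ddddddddd
ddddddddd
dddAAAAdd
dddAAdvdd
ddddAAddd
ddddddddd
gen 13: ddddddddd
ddddddddd
dddAAAAdd
dddAA<Add
ddddAAddd
ddddddddd
gen 14: ddddddddd
ddddddddd
dddAA^Add
dddAAAAdd
ddddAAddd
ddddddddd
gen 15: ddddddddd
ddddddddd
dddA<dAdd
dddAAAAdd
ddddAAddd
ddddddddd
gen 16: ddddddddd
ddddddddd
dddAddAdd
dddAvAAdd
ddddAAddd
ddddddddd
gen 17: ddddddddd
ddddddddd
dddAddAdd
dddAd>Add
ddddAAddd
ddddddddd
gen 18: ddddddddd
ddddddddd
dddAd^Add
dddAddAdd
ddddAAddd
ddddddddd
gen 19: ddddddddd
ddddddddd
dddAdA>dd
dddAddAdd
ddddAAddd
ddddddddd
gen 20: ddddddddd
dddddd^dd
dddAdAddd
dddAddAdd
ddddAAddd
ddddddddd
gen 21: ddddddddd
ddddddA>d
dddAdAddd
dddAddAdd
ddddAAddd
ddddddddd
gen 22: ddddddddd
ddddddAAd
dddAdAdvd
dddAddAdd
ddddAAddd
ddddddddd
gen 23: ddddddddd
ddddddAAd
dddAdA<Ad
dddAddAdd
ddddAAddd
ddddddddd
gen 24: ddddddddd
dddddd^Ad
dddAdAAAd
dddAddAdd
ddddAAddd
ddddddddd
gen 25: ddddddddd
ddddd<dAd
dddAdAAAd
dddAddAdd
ddddAAddd
ddddddddd
gen 26: ddddd^ddd
dddddAdAd
dddAdAAAd
dddAddAdd
ddddAAddd
ddddddddd
gen 27: dddddA>dd
dddddAdAd
dddAdAAAd
dddAddAdd
ddddAAddd
ddddddddd
gen 28: dddddAAdd
dddddAvAd
dddAdAAAd
dddAddAdd
ddddAAddd
ddddddddd
gen 29: dddddAAdd
ddddd<AAd
dddAdAAAd
dddAddAdd
ddddAAddd
ddddddddd
gen 30: dddddAAdd
ddddddAAd
dddAdvAAd
dddAddAdd
ddddAAddd
ddddddddd
gen 31: dddddAAdd
ddddddAAd
dddAdd>Ad
dddAddAdd
ddddAAddd
ddddddddd
gen 32: dddddAAdd
dddddd^Ad
dddAdddAd
dddAddAdd
ddddAAddd
ddddddddd
gen 33: dddddAAdd
ddddd<dAd
dddAdddAd
dddAddAdd
ddddAAddd
ddddddddd
gen 34: ddddd^Add
dddddAdAd
dddAdddAd
dddAddAdd
ddddAAddd
ddddddddd
gen 35: dddd<dAdd
dddddAdAd
dddAdddAd
dddAddAdd
ddddAAddd
ddddddddd
gen 36: ddddAdAdd
dddddAdAd
dddAdddAd
dddAddAdd
ddddAAddd
dddd^dddd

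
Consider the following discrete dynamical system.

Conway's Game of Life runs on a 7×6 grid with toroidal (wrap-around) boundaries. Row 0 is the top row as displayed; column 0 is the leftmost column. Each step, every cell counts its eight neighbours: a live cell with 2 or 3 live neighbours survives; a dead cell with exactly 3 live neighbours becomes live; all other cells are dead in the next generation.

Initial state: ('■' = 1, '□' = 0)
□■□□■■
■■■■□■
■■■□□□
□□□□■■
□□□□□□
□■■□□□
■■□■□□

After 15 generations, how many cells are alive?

0) □■□□■■
■■■■□■
■■■□□□
□□□□■■
□□□□□□
□■■□□□
■■□■□□
1) □□□□□□
□□□■□□
□□□□□□
■■□□□■
□□□□□□
■■■□□□
□□□■■■
2) □□□■□□
□□□□□□
■□□□□□
■□□□□□
□□■□□■
■■■■■■
■■■■■■
3) ■■□■□■
□□□□□□
□□□□□□
■■□□□■
□□■□□□
□□□□□□
□□□□□□
4) ■□□□□□
■□□□□□
■□□□□□
■■□□□□
■■□□□□
□□□□□□
■□□□□□
5) ■■□□□■
■■□□□■
■□□□□■
□□□□□■
■■□□□□
■■□□□□
□□□□□□
6) □■□□□■
□□□□■□
□■□□■□
□■□□□■
□■□□□■
■■□□□□
□□□□□■
7) ■□□□■■
■□□□■■
■□□□■■
□■■□■■
□■■□□■
□■□□□■
□■□□□■
8) □■□□□□
□■□■□□
□□□□□□
□□■□□□
□□□■□■
□■□□■■
□■□□□□
9) ■■□□□□
□□■□□□
□□■□□□
□□□□□□
■□■■□■
□□■□■■
□■■□□□
10) ■□□□□□
□□■□□□
□□□□□□
□■■■□□
■■■■□■
□□□□■■
□□■■□■
11) □■■■□□
□□□□□□
□■□■□□
□□□■■□
□□□□□■
□□□□□□
■□□■□■
12) ■■■■■□
□■□■□□
□□■■■□
□□■■■□
□□□□■□
■□□□■■
■■□■■□
13) □□□□□□
■□□□□■
□■□□□□
□□■□□■
□□□□□□
■■□□□□
□□□□□□
14) □□□□□□
■□□□□□
□■□□□■
□□□□□□
■■□□□□
□□□□□□
□□□□□□
15) □□□□□□
■□□□□□
■□□□□□
□■□□□□
□□□□□□
□□□□□□
□□□□□□

3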